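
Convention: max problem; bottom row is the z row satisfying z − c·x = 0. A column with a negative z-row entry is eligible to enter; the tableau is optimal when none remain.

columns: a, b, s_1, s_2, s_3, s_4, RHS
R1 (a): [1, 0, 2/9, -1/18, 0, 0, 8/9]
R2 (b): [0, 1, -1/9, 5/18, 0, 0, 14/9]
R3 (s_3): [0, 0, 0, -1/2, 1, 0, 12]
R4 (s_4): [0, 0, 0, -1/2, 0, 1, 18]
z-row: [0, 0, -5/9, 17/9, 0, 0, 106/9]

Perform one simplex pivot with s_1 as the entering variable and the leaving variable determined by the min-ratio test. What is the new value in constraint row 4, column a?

Ratio test on column s_1 — row 1: (8/9)/(2/9) = 4; row 2: entry -1/9 ≤ 0; row 3: entry 0 ≤ 0; row 4: entry 0 ≤ 0. Minimum is 4 at row 1 (a leaves); pivot element 2/9.
Divide row 1 by 2/9; eliminate column s_1 from the other rows.
Row 4 update in column a: 0 − 0·(9/2) = 0.

0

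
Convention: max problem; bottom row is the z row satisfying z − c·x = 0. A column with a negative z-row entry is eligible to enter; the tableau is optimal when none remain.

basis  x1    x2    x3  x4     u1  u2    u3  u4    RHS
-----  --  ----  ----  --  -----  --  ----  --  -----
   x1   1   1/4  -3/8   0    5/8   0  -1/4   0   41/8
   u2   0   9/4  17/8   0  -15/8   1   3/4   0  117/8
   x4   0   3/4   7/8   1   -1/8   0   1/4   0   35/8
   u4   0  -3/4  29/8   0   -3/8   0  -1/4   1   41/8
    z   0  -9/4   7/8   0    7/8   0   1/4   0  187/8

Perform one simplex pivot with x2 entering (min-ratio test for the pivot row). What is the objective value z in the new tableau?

73/2

Ratio test on column x2 — row 1: (41/8)/(1/4) = 41/2; row 2: (117/8)/(9/4) = 13/2; row 3: (35/8)/(3/4) = 35/6; row 4: entry -3/4 ≤ 0. Minimum is 35/6 at row 3 (x4 leaves); pivot element 3/4.
Pivot on row 3; the z-row RHS becomes 187/8 − (-9/4)·(35/6) = 73/2.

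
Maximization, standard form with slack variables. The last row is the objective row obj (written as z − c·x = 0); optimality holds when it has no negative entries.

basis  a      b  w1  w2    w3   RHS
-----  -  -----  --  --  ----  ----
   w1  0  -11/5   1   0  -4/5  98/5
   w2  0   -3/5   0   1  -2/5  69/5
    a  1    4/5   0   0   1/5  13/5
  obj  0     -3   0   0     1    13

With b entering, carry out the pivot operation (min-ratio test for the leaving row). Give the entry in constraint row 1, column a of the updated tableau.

Ratio test on column b — row 1: entry -11/5 ≤ 0; row 2: entry -3/5 ≤ 0; row 3: (13/5)/(4/5) = 13/4. Minimum is 13/4 at row 3 (a leaves); pivot element 4/5.
Divide row 3 by 4/5; eliminate column b from the other rows.
Row 1 update in column a: 0 − (-11/5)·(5/4) = 11/4.

11/4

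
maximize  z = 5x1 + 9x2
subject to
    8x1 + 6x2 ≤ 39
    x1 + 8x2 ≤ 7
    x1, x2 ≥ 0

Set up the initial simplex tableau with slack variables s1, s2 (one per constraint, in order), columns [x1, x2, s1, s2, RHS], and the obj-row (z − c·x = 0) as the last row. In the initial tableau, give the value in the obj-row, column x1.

The obj-row carries the negated objective coefficients: the x1 entry is -5.

-5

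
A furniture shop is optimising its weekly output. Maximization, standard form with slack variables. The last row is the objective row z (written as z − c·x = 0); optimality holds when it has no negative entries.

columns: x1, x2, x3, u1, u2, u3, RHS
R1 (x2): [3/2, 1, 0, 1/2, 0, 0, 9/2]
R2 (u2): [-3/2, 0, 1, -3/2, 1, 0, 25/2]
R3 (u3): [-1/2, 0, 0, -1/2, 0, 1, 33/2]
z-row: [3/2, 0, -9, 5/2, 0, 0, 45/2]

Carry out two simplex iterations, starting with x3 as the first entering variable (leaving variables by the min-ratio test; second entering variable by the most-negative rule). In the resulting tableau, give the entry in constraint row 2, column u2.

Ratio test on column x3 — row 1: entry 0 ≤ 0; row 2: (25/2)/1 = 25/2; row 3: entry 0 ≤ 0. Minimum is 25/2 at row 2 (u2 leaves); pivot element 1.
Divide row 2 by 1; eliminate column x3 from the other rows.
Second iteration: most negative z-row entry is -12 in column x1, so x1 enters.
Ratio test on column x1 — row 1: (9/2)/(3/2) = 3; row 2: entry -3/2 ≤ 0; row 3: entry -1/2 ≤ 0. Minimum is 3 at row 1 (x2 leaves); pivot element 3/2.
Divide row 1 by 3/2; eliminate column x1 from the other rows.
After both pivots, the entry at constraint row 2, column u2 is 1.

1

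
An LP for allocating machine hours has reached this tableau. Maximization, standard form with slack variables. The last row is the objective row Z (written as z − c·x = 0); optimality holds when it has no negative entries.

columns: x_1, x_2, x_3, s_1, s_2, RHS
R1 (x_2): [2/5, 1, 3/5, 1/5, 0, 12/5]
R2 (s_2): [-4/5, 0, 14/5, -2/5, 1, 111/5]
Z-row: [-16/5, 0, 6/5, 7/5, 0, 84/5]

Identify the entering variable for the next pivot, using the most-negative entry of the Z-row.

Negative Z-row entries: x_1: -16/5.
The most negative is -16/5 in column x_1, so x_1 enters.

x_1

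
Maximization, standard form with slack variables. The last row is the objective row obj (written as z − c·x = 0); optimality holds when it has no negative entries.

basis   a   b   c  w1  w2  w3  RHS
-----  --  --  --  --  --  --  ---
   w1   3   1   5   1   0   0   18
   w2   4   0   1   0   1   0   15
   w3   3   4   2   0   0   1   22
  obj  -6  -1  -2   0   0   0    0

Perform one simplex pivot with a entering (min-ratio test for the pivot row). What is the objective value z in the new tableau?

45/2

Ratio test on column a — row 1: 18/3 = 6; row 2: 15/4 = 15/4; row 3: 22/3 = 22/3. Minimum is 15/4 at row 2 (w2 leaves); pivot element 4.
Pivot on row 2; the obj-row RHS becomes 0 − (-6)·(15/4) = 45/2.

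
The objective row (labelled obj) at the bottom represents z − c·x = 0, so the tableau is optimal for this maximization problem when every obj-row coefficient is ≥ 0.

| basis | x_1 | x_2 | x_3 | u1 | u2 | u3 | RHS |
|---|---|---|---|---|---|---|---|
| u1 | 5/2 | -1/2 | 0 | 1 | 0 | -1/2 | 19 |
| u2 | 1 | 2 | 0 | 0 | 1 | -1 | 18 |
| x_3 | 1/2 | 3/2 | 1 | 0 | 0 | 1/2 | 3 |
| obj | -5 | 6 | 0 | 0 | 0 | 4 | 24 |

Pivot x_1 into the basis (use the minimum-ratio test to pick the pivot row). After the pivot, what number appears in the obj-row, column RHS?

54

Ratio test on column x_1 — row 1: 19/(5/2) = 38/5; row 2: 18/1 = 18; row 3: 3/(1/2) = 6. Minimum is 6 at row 3 (x_3 leaves); pivot element 1/2.
Divide row 3 by 1/2; eliminate column x_1 from the other rows.
obj-row update in column RHS: 24 − (-5)·6 = 54.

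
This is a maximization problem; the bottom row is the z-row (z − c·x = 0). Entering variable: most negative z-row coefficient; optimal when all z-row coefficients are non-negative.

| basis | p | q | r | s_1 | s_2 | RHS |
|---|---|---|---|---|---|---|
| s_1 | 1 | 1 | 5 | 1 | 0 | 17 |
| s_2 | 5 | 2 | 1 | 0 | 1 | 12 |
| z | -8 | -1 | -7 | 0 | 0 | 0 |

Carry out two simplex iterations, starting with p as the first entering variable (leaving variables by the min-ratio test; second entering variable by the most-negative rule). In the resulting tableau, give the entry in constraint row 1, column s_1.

Ratio test on column p — row 1: 17/1 = 17; row 2: 12/5 = 12/5. Minimum is 12/5 at row 2 (s_2 leaves); pivot element 5.
Divide row 2 by 5; eliminate column p from the other rows.
Second iteration: most negative z-row entry is -27/5 in column r, so r enters.
Ratio test on column r — row 1: (73/5)/(24/5) = 73/24; row 2: (12/5)/(1/5) = 12. Minimum is 73/24 at row 1 (s_1 leaves); pivot element 24/5.
Divide row 1 by 24/5; eliminate column r from the other rows.
After both pivots, the entry at constraint row 1, column s_1 is 5/24.

5/24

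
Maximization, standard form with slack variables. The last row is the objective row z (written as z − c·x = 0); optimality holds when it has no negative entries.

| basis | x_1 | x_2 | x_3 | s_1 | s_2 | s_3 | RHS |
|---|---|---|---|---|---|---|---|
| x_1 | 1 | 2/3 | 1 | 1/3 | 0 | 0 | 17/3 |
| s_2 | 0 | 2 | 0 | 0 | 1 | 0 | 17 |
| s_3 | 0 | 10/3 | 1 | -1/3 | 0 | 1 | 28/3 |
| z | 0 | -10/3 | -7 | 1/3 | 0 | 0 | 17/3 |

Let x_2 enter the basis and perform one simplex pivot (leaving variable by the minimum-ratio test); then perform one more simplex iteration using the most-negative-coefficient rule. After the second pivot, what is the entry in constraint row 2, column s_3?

-3/4

Ratio test on column x_2 — row 1: (17/3)/(2/3) = 17/2; row 2: 17/2 = 17/2; row 3: (28/3)/(10/3) = 14/5. Minimum is 14/5 at row 3 (s_3 leaves); pivot element 10/3.
Divide row 3 by 10/3; eliminate column x_2 from the other rows.
Second iteration: most negative z-row entry is -6 in column x_3, so x_3 enters.
Ratio test on column x_3 — row 1: (19/5)/(4/5) = 19/4; row 2: entry -3/5 ≤ 0; row 3: (14/5)/(3/10) = 28/3. Minimum is 19/4 at row 1 (x_1 leaves); pivot element 4/5.
Divide row 1 by 4/5; eliminate column x_3 from the other rows.
After both pivots, the entry at constraint row 2, column s_3 is -3/4.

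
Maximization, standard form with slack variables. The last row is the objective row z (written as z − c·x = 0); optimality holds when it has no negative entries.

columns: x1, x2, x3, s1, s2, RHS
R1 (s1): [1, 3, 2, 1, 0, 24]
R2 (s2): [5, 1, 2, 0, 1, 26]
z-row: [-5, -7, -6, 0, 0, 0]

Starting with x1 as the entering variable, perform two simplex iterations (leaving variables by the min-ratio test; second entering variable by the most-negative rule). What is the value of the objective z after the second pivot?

Ratio test on column x1 — row 1: 24/1 = 24; row 2: 26/5 = 26/5. Minimum is 26/5 at row 2 (s2 leaves); pivot element 5.
Pivot on row 2; the z-row RHS becomes 0 − (-5)·(26/5) = 26.
Next entering variable (most negative z-row entry -6): x2.
Ratio test on column x2 — row 1: (94/5)/(14/5) = 47/7; row 2: (26/5)/(1/5) = 26. Minimum is 47/7 at row 1 (s1 leaves); pivot element 14/5.
After the second pivot the z-row RHS is 26 − (-6)·(47/7) = 464/7.

464/7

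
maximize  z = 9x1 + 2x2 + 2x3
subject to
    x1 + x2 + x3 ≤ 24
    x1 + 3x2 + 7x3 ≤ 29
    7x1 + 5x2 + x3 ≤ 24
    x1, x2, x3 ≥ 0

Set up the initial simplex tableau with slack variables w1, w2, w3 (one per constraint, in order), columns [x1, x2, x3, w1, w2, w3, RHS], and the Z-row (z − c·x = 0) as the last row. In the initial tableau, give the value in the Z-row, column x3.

The Z-row carries the negated objective coefficients: the x3 entry is -2.

-2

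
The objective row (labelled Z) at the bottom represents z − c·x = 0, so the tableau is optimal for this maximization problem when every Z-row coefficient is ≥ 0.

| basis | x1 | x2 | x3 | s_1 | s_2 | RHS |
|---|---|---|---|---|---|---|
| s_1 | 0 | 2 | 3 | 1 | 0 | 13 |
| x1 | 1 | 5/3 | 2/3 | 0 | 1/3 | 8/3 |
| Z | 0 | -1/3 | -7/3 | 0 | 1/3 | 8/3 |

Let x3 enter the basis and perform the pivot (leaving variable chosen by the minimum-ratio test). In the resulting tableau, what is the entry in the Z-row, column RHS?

Ratio test on column x3 — row 1: 13/3 = 13/3; row 2: (8/3)/(2/3) = 4. Minimum is 4 at row 2 (x1 leaves); pivot element 2/3.
Divide row 2 by 2/3; eliminate column x3 from the other rows.
Z-row update in column RHS: 8/3 − (-7/3)·4 = 12.

12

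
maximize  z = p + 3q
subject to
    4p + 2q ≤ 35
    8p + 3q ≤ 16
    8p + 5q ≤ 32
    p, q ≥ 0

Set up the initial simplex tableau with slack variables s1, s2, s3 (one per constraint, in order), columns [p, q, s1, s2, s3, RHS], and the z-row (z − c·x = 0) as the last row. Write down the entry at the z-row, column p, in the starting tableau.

The z-row carries the negated objective coefficients: the p entry is -1.

-1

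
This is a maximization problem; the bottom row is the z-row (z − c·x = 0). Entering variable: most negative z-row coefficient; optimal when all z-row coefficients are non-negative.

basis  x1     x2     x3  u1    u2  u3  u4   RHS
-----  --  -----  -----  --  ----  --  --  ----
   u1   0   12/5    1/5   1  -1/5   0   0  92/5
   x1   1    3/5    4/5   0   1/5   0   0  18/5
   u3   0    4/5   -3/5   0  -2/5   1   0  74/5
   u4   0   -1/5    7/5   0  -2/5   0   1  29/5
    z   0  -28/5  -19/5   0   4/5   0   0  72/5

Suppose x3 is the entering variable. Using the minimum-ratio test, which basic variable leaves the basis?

Column x3 entries and ratios — u1: (92/5)/(1/5) = 92; x1: (18/5)/(4/5) = 9/2; u3: -3/5 ≤ 0, skip; u4: (29/5)/(7/5) = 29/7.
Smallest ratio is 29/7 in the row of u4, so u4 leaves.

u4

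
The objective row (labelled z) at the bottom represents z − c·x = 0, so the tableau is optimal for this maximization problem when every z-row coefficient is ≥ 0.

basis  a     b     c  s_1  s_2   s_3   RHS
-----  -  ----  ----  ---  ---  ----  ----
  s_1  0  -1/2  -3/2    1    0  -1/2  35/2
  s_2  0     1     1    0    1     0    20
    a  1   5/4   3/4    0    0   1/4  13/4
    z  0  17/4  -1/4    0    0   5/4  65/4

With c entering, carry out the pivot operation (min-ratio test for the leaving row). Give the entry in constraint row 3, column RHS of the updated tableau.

Ratio test on column c — row 1: entry -3/2 ≤ 0; row 2: 20/1 = 20; row 3: (13/4)/(3/4) = 13/3. Minimum is 13/3 at row 3 (a leaves); pivot element 3/4.
Divide row 3 by 3/4; eliminate column c from the other rows.
In the new row 3, the RHS entry is the old entry divided by the pivot: (13/4)/(3/4) = 13/3.

13/3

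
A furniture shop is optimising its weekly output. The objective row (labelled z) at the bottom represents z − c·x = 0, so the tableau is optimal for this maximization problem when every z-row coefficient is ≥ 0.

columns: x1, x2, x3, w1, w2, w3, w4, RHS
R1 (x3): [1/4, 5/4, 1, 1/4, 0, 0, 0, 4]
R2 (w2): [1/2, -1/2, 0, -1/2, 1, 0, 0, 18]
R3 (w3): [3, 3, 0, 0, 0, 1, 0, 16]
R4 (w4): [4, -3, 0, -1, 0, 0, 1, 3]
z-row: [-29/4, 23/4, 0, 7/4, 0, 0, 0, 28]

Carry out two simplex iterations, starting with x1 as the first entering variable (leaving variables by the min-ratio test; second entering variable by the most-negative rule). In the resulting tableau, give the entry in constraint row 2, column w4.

-1/5

Ratio test on column x1 — row 1: 4/(1/4) = 16; row 2: 18/(1/2) = 36; row 3: 16/3 = 16/3; row 4: 3/4 = 3/4. Minimum is 3/4 at row 4 (w4 leaves); pivot element 4.
Divide row 4 by 4; eliminate column x1 from the other rows.
Second iteration: most negative z-row entry is -1/16 in column w1, so w1 enters.
Ratio test on column w1 — row 1: (61/16)/(5/16) = 61/5; row 2: entry -3/8 ≤ 0; row 3: (55/4)/(3/4) = 55/3; row 4: entry -1/4 ≤ 0. Minimum is 61/5 at row 1 (x3 leaves); pivot element 5/16.
Divide row 1 by 5/16; eliminate column w1 from the other rows.
After both pivots, the entry at constraint row 2, column w4 is -1/5.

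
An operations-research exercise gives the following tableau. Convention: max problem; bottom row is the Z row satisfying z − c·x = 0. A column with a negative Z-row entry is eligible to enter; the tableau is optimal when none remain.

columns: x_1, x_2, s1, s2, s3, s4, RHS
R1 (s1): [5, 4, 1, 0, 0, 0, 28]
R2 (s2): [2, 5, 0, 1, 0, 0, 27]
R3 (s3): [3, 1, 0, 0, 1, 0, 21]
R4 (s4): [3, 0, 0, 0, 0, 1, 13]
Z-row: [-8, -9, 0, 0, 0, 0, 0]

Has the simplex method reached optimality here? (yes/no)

no

The Z-row has a negative entry -9 in column x_2, so it is not optimal.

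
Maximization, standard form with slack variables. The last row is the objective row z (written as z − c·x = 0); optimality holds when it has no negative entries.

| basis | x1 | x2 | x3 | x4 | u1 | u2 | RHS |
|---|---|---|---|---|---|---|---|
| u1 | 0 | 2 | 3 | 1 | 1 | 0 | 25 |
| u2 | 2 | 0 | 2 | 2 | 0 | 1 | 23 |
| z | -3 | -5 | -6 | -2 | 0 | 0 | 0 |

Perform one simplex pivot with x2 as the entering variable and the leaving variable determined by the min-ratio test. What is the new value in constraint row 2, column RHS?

23

Ratio test on column x2 — row 1: 25/2 = 25/2; row 2: entry 0 ≤ 0. Minimum is 25/2 at row 1 (u1 leaves); pivot element 2.
Divide row 1 by 2; eliminate column x2 from the other rows.
Row 2 update in column RHS: 23 − 0·(25/2) = 23.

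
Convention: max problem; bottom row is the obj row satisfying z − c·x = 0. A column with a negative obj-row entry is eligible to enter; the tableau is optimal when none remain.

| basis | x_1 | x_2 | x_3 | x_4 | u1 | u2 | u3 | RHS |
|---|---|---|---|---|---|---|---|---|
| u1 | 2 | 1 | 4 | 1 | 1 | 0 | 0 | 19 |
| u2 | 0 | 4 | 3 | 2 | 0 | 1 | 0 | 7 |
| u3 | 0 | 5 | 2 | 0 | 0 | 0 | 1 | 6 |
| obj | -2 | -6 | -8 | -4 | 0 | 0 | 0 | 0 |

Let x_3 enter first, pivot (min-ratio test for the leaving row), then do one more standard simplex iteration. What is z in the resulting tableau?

85/3

Ratio test on column x_3 — row 1: 19/4 = 19/4; row 2: 7/3 = 7/3; row 3: 6/2 = 3. Minimum is 7/3 at row 2 (u2 leaves); pivot element 3.
Pivot on row 2; the obj-row RHS becomes 0 − (-8)·(7/3) = 56/3.
Next entering variable (most negative obj-row entry -2): x_1.
Ratio test on column x_1 — row 1: (29/3)/2 = 29/6; row 2: entry 0 ≤ 0; row 3: entry 0 ≤ 0. Minimum is 29/6 at row 1 (u1 leaves); pivot element 2.
After the second pivot the obj-row RHS is 56/3 − (-2)·(29/6) = 85/3.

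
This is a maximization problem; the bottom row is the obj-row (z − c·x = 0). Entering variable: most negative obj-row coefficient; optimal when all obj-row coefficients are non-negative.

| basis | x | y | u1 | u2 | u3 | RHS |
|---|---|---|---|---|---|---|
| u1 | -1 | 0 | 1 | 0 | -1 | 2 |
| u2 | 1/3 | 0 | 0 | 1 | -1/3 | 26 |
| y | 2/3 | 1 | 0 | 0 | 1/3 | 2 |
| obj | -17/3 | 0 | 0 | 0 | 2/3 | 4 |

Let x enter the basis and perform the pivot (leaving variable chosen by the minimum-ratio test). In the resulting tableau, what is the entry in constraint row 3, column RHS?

3

Ratio test on column x — row 1: entry -1 ≤ 0; row 2: 26/(1/3) = 78; row 3: 2/(2/3) = 3. Minimum is 3 at row 3 (y leaves); pivot element 2/3.
Divide row 3 by 2/3; eliminate column x from the other rows.
In the new row 3, the RHS entry is the old entry divided by the pivot: 2/(2/3) = 3.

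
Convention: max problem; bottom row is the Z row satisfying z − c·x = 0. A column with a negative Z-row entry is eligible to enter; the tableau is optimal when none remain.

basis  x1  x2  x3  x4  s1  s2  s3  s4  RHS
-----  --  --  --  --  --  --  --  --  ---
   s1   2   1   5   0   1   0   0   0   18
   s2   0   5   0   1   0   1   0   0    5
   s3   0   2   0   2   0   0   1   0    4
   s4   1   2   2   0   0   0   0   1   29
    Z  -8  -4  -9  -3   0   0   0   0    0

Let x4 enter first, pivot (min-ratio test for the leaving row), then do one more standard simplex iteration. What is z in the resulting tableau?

192/5

Ratio test on column x4 — row 1: entry 0 ≤ 0; row 2: 5/1 = 5; row 3: 4/2 = 2; row 4: entry 0 ≤ 0. Minimum is 2 at row 3 (s3 leaves); pivot element 2.
Pivot on row 3; the Z-row RHS becomes 0 − (-3)·2 = 6.
Next entering variable (most negative Z-row entry -9): x3.
Ratio test on column x3 — row 1: 18/5 = 18/5; row 2: entry 0 ≤ 0; row 3: entry 0 ≤ 0; row 4: 29/2 = 29/2. Minimum is 18/5 at row 1 (s1 leaves); pivot element 5.
After the second pivot the Z-row RHS is 6 − (-9)·(18/5) = 192/5.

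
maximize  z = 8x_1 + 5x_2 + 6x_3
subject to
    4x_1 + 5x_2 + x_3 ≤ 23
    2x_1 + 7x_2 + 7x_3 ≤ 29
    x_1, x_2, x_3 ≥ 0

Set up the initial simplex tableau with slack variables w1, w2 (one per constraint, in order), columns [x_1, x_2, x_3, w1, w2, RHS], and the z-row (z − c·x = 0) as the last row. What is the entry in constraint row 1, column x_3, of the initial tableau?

1

Constraint 1 has coefficient 1 on x_3.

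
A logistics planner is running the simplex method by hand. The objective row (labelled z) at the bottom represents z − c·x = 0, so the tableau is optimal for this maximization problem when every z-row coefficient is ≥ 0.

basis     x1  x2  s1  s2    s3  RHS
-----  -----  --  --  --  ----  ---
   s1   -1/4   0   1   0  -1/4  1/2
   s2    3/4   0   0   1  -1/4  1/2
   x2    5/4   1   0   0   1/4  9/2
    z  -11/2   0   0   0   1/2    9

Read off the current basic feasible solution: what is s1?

s1 is basic (row 1); its value is the RHS of that row, 1/2.

1/2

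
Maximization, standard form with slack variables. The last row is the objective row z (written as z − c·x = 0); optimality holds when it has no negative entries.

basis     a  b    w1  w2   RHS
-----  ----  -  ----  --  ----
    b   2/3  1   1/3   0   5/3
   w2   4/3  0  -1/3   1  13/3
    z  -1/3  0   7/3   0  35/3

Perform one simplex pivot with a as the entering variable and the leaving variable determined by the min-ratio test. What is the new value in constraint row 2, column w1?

-1

Ratio test on column a — row 1: (5/3)/(2/3) = 5/2; row 2: (13/3)/(4/3) = 13/4. Minimum is 5/2 at row 1 (b leaves); pivot element 2/3.
Divide row 1 by 2/3; eliminate column a from the other rows.
Row 2 update in column w1: -1/3 − (4/3)·(1/2) = -1.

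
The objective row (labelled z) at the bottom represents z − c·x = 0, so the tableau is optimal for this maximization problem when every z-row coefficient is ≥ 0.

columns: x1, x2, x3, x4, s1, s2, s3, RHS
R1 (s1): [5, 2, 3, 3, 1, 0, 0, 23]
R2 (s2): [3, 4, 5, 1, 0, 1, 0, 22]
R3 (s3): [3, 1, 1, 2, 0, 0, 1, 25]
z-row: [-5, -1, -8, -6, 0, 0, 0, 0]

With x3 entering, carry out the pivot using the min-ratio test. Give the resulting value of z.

Ratio test on column x3 — row 1: 23/3 = 23/3; row 2: 22/5 = 22/5; row 3: 25/1 = 25. Minimum is 22/5 at row 2 (s2 leaves); pivot element 5.
Pivot on row 2; the z-row RHS becomes 0 − (-8)·(22/5) = 176/5.

176/5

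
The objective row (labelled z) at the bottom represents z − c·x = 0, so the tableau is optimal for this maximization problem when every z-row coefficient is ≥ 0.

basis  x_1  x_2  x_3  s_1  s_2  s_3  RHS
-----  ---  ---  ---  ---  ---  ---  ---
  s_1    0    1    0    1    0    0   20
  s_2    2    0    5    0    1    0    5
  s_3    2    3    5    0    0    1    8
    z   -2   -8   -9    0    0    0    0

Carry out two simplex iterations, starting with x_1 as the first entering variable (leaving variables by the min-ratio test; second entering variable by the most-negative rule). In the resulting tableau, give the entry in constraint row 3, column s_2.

-1/3

Ratio test on column x_1 — row 1: entry 0 ≤ 0; row 2: 5/2 = 5/2; row 3: 8/2 = 4. Minimum is 5/2 at row 2 (s_2 leaves); pivot element 2.
Divide row 2 by 2; eliminate column x_1 from the other rows.
Second iteration: most negative z-row entry is -8 in column x_2, so x_2 enters.
Ratio test on column x_2 — row 1: 20/1 = 20; row 2: entry 0 ≤ 0; row 3: 3/3 = 1. Minimum is 1 at row 3 (s_3 leaves); pivot element 3.
Divide row 3 by 3; eliminate column x_2 from the other rows.
After both pivots, the entry at constraint row 3, column s_2 is -1/3.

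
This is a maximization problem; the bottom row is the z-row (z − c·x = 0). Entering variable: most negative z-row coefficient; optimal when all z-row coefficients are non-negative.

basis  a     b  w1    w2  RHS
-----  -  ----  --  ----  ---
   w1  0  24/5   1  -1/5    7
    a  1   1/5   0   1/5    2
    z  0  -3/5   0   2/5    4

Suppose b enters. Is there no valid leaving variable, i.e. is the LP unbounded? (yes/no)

no

Column b has positive entries in row(s) 1, 2, so the ratio test bounds it — not unbounded.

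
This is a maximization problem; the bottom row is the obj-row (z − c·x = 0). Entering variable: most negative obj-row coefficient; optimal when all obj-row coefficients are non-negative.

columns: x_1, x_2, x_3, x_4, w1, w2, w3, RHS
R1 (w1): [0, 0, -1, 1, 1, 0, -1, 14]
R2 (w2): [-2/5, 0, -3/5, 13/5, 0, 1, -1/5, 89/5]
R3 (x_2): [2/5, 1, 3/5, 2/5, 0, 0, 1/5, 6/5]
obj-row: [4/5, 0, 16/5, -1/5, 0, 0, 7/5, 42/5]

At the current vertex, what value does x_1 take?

0

x_1 is not in the basis, so in the current basic feasible solution x_1 = 0.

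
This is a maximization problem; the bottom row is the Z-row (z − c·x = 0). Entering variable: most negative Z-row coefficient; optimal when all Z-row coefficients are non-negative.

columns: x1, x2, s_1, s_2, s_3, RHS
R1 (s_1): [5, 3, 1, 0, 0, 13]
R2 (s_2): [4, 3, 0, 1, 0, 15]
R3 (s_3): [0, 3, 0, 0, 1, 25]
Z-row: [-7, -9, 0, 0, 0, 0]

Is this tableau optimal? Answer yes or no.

no

The Z-row has a negative entry -9 in column x2, so it is not optimal.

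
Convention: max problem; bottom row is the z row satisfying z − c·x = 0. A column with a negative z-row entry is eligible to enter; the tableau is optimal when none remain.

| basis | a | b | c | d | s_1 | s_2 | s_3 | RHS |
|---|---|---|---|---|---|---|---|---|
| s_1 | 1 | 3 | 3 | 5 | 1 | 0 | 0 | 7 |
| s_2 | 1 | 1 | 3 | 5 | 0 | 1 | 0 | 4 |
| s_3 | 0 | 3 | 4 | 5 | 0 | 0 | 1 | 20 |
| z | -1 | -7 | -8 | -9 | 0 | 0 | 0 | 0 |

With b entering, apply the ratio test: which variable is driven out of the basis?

Column b entries and ratios — s_1: 7/3 = 7/3; s_2: 4/1 = 4; s_3: 20/3 = 20/3.
Smallest ratio is 7/3 in the row of s_1, so s_1 leaves.

s_1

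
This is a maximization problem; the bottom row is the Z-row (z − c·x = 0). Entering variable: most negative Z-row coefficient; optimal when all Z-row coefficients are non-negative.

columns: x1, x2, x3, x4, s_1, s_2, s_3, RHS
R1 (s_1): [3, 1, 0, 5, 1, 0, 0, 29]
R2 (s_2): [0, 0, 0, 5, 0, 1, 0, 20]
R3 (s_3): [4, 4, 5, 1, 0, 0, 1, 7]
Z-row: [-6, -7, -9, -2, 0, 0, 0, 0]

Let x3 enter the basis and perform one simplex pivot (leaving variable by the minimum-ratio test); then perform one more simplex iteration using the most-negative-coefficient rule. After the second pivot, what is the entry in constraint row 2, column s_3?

Ratio test on column x3 — row 1: entry 0 ≤ 0; row 2: entry 0 ≤ 0; row 3: 7/5 = 7/5. Minimum is 7/5 at row 3 (s_3 leaves); pivot element 5.
Divide row 3 by 5; eliminate column x3 from the other rows.
Second iteration: most negative Z-row entry is -1/5 in column x4, so x4 enters.
Ratio test on column x4 — row 1: 29/5 = 29/5; row 2: 20/5 = 4; row 3: (7/5)/(1/5) = 7. Minimum is 4 at row 2 (s_2 leaves); pivot element 5.
Divide row 2 by 5; eliminate column x4 from the other rows.
After both pivots, the entry at constraint row 2, column s_3 is 0.

0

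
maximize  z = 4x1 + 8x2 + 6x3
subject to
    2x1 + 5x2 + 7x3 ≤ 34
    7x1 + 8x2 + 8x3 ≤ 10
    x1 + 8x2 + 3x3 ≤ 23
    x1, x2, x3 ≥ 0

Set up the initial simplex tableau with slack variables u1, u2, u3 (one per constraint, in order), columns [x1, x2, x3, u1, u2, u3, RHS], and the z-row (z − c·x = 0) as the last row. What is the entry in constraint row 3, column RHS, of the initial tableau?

The RHS of constraint 3 is b_3 = 23.

23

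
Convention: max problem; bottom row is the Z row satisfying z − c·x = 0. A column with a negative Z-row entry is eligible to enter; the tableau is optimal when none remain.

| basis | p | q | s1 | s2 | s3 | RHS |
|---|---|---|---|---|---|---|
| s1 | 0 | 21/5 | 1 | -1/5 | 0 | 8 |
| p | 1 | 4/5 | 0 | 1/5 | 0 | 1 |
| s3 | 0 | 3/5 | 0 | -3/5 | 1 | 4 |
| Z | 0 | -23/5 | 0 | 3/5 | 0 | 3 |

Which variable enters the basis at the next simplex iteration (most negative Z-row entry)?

Negative Z-row entries: q: -23/5.
The most negative is -23/5 in column q, so q enters.

q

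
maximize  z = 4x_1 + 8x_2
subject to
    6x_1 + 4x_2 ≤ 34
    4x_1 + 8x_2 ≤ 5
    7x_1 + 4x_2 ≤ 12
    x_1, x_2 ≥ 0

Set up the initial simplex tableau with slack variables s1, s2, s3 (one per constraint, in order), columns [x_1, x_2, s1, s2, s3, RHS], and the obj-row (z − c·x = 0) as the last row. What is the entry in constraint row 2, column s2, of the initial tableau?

1

Slack s2 belongs to constraint 2; its column is the unit vector e_2, so the entry in row 2 is 1.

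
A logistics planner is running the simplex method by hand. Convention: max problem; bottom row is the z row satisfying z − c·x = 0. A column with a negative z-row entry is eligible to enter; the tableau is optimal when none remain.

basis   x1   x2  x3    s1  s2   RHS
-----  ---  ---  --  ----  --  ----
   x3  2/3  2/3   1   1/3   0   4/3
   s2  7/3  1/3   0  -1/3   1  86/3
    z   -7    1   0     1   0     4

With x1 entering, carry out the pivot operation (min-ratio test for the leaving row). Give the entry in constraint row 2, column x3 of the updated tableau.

Ratio test on column x1 — row 1: (4/3)/(2/3) = 2; row 2: (86/3)/(7/3) = 86/7. Minimum is 2 at row 1 (x3 leaves); pivot element 2/3.
Divide row 1 by 2/3; eliminate column x1 from the other rows.
Row 2 update in column x3: 0 − (7/3)·(3/2) = -7/2.

-7/2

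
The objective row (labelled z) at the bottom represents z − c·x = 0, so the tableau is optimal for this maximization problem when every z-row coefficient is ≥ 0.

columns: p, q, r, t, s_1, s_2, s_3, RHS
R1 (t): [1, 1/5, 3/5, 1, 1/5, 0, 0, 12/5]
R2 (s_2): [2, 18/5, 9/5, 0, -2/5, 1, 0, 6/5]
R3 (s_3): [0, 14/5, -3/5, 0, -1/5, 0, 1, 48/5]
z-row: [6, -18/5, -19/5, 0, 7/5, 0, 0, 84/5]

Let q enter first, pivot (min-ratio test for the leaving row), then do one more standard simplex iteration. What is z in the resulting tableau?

58/3

Ratio test on column q — row 1: (12/5)/(1/5) = 12; row 2: (6/5)/(18/5) = 1/3; row 3: (48/5)/(14/5) = 24/7. Minimum is 1/3 at row 2 (s_2 leaves); pivot element 18/5.
Pivot on row 2; the z-row RHS becomes 84/5 − (-18/5)·(1/3) = 18.
Next entering variable (most negative z-row entry -2): r.
Ratio test on column r — row 1: (7/3)/(1/2) = 14/3; row 2: (1/3)/(1/2) = 2/3; row 3: entry -2 ≤ 0. Minimum is 2/3 at row 2 (q leaves); pivot element 1/2.
After the second pivot the z-row RHS is 18 − (-2)·(2/3) = 58/3.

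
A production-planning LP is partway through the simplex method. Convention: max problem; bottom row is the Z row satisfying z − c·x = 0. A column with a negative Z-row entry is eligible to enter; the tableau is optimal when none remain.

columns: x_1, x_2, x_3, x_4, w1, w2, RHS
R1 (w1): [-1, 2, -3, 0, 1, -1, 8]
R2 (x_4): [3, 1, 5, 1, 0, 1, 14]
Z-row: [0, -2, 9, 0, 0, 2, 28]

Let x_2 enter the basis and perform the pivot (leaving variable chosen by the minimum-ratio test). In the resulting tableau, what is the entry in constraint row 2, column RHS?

10

Ratio test on column x_2 — row 1: 8/2 = 4; row 2: 14/1 = 14. Minimum is 4 at row 1 (w1 leaves); pivot element 2.
Divide row 1 by 2; eliminate column x_2 from the other rows.
Row 2 update in column RHS: 14 − 1·4 = 10.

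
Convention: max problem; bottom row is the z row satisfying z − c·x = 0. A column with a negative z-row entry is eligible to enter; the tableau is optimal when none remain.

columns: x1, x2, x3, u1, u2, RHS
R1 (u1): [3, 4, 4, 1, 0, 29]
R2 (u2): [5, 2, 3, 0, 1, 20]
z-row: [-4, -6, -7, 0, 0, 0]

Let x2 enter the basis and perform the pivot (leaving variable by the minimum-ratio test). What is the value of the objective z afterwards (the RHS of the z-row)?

Ratio test on column x2 — row 1: 29/4 = 29/4; row 2: 20/2 = 10. Minimum is 29/4 at row 1 (u1 leaves); pivot element 4.
Pivot on row 1; the z-row RHS becomes 0 − (-6)·(29/4) = 87/2.

87/2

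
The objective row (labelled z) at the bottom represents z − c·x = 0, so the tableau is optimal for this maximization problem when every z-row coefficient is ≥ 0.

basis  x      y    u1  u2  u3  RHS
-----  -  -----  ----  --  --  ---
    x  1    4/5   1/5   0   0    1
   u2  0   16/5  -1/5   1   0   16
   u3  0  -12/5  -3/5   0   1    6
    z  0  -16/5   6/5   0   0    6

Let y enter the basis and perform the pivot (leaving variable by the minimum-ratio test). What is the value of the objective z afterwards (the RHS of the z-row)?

Ratio test on column y — row 1: 1/(4/5) = 5/4; row 2: 16/(16/5) = 5; row 3: entry -12/5 ≤ 0. Minimum is 5/4 at row 1 (x leaves); pivot element 4/5.
Pivot on row 1; the z-row RHS becomes 6 − (-16/5)·(5/4) = 10.

10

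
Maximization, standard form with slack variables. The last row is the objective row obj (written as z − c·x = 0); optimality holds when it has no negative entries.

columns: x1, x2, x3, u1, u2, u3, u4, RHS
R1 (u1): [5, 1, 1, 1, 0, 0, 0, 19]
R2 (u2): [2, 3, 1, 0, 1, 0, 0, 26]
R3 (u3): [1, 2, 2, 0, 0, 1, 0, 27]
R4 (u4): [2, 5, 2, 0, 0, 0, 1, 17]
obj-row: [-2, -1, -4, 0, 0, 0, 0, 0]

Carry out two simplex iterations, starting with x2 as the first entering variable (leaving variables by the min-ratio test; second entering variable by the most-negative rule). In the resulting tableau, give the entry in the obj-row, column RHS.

34

Ratio test on column x2 — row 1: 19/1 = 19; row 2: 26/3 = 26/3; row 3: 27/2 = 27/2; row 4: 17/5 = 17/5. Minimum is 17/5 at row 4 (u4 leaves); pivot element 5.
Divide row 4 by 5; eliminate column x2 from the other rows.
Second iteration: most negative obj-row entry is -18/5 in column x3, so x3 enters.
Ratio test on column x3 — row 1: (78/5)/(3/5) = 26; row 2: entry -1/5 ≤ 0; row 3: (101/5)/(6/5) = 101/6; row 4: (17/5)/(2/5) = 17/2. Minimum is 17/2 at row 4 (x2 leaves); pivot element 2/5.
Divide row 4 by 2/5; eliminate column x3 from the other rows.
After both pivots, the entry at the obj-row, column RHS is 34.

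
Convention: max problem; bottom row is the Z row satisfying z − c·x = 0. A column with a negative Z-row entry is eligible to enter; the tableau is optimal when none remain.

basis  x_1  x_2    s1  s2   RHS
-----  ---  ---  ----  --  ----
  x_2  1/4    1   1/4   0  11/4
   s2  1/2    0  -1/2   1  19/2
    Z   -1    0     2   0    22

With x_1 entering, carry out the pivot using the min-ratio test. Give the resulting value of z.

Ratio test on column x_1 — row 1: (11/4)/(1/4) = 11; row 2: (19/2)/(1/2) = 19. Minimum is 11 at row 1 (x_2 leaves); pivot element 1/4.
Pivot on row 1; the Z-row RHS becomes 22 − (-1)·11 = 33.

33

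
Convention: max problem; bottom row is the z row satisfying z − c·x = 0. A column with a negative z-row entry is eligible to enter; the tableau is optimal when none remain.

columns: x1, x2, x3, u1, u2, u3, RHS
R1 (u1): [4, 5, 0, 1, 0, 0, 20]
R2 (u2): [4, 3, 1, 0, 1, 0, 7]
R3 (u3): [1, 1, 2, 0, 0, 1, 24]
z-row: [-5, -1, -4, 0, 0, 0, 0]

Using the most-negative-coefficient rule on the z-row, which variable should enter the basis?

x1

Negative z-row entries: x1: -5, x2: -1, x3: -4.
The most negative is -5 in column x1, so x1 enters.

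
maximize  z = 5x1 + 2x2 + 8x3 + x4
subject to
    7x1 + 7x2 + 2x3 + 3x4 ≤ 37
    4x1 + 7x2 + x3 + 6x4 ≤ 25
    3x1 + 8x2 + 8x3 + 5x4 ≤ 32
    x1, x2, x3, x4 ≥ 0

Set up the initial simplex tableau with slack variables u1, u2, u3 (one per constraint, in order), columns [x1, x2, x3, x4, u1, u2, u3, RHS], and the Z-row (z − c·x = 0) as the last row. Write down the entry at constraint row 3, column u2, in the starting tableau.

0

Slack u2 belongs to constraint 2; its column is the unit vector e_2, so the entry in row 3 is 0.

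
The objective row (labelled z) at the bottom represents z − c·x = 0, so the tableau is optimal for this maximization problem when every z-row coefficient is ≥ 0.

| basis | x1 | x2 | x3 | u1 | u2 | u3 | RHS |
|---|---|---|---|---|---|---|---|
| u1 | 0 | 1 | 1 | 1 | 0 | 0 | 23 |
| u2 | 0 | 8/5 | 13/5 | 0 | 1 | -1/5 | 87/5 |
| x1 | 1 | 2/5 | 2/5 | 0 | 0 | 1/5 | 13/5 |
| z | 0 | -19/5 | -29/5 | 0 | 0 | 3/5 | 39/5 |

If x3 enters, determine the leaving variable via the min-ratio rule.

Column x3 entries and ratios — u1: 23/1 = 23; u2: (87/5)/(13/5) = 87/13; x1: (13/5)/(2/5) = 13/2.
Smallest ratio is 13/2 in the row of x1, so x1 leaves.

x1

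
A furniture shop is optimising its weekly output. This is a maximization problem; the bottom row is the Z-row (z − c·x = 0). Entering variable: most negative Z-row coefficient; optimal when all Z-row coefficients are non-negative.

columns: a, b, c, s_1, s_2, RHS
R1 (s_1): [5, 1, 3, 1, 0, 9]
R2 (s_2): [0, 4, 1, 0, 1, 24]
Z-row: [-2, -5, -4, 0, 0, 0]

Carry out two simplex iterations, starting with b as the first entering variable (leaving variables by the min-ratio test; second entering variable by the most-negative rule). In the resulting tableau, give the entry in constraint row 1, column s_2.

Ratio test on column b — row 1: 9/1 = 9; row 2: 24/4 = 6. Minimum is 6 at row 2 (s_2 leaves); pivot element 4.
Divide row 2 by 4; eliminate column b from the other rows.
Second iteration: most negative Z-row entry is -11/4 in column c, so c enters.
Ratio test on column c — row 1: 3/(11/4) = 12/11; row 2: 6/(1/4) = 24. Minimum is 12/11 at row 1 (s_1 leaves); pivot element 11/4.
Divide row 1 by 11/4; eliminate column c from the other rows.
After both pivots, the entry at constraint row 1, column s_2 is -1/11.

-1/11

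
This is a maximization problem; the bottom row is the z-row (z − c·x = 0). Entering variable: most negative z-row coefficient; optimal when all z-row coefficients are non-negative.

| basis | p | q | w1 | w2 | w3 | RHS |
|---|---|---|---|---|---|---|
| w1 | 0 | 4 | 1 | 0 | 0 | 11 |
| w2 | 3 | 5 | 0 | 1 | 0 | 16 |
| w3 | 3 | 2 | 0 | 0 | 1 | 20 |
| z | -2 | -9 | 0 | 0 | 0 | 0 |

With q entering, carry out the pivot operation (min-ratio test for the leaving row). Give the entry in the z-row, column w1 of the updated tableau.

Ratio test on column q — row 1: 11/4 = 11/4; row 2: 16/5 = 16/5; row 3: 20/2 = 10. Minimum is 11/4 at row 1 (w1 leaves); pivot element 4.
Divide row 1 by 4; eliminate column q from the other rows.
z-row update in column w1: 0 − (-9)·(1/4) = 9/4.

9/4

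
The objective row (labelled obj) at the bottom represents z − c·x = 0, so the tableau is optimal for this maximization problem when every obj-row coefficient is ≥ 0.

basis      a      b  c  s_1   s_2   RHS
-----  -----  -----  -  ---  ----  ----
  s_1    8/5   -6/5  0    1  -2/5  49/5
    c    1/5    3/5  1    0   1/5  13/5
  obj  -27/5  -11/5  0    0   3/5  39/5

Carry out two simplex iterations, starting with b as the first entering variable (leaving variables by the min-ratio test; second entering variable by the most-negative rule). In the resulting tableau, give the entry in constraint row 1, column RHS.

Ratio test on column b — row 1: entry -6/5 ≤ 0; row 2: (13/5)/(3/5) = 13/3. Minimum is 13/3 at row 2 (c leaves); pivot element 3/5.
Divide row 2 by 3/5; eliminate column b from the other rows.
Second iteration: most negative obj-row entry is -14/3 in column a, so a enters.
Ratio test on column a — row 1: 15/2 = 15/2; row 2: (13/3)/(1/3) = 13. Minimum is 15/2 at row 1 (s_1 leaves); pivot element 2.
Divide row 1 by 2; eliminate column a from the other rows.
After both pivots, the entry at constraint row 1, column RHS is 15/2.

15/2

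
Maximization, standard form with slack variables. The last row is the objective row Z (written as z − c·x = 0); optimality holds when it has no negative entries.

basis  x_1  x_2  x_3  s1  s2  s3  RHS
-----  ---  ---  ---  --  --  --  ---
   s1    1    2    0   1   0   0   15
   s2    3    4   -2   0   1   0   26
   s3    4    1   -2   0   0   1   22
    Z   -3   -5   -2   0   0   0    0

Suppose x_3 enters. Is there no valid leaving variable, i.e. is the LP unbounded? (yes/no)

Every constraint-row entry in column x_3 is ≤ 0, so increasing x_3 is unbounded.

yes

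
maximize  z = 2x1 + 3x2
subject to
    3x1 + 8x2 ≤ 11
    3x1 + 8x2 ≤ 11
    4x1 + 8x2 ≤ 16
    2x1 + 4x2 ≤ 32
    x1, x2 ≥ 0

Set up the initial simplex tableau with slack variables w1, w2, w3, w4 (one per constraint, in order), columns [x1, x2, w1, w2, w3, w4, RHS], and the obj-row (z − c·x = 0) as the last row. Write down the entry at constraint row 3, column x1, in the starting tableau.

4

Constraint 3 has coefficient 4 on x1.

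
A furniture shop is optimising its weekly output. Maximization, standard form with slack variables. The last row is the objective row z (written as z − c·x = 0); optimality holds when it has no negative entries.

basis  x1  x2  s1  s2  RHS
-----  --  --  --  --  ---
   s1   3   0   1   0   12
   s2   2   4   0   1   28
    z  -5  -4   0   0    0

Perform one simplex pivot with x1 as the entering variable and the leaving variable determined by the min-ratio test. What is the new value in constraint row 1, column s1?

1/3

Ratio test on column x1 — row 1: 12/3 = 4; row 2: 28/2 = 14. Minimum is 4 at row 1 (s1 leaves); pivot element 3.
Divide row 1 by 3; eliminate column x1 from the other rows.
In the new row 1, the s1 entry is the old entry divided by the pivot: 1/3 = 1/3.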